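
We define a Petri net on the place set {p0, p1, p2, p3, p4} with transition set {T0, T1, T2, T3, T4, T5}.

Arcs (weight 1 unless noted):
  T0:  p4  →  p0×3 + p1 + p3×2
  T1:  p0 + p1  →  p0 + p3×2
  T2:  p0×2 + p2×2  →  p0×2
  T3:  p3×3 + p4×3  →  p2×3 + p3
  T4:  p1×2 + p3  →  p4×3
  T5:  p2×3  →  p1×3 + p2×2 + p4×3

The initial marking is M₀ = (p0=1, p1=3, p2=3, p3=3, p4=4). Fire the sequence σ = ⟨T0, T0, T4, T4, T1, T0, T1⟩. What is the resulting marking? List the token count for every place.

(p0=10, p1=0, p2=3, p3=11, p4=7)

step 1: fire T0:  (p0=1, p1=3, p2=3, p3=3, p4=4) → (p0=4, p1=4, p2=3, p3=5, p4=3)
step 2: fire T0:  (p0=4, p1=4, p2=3, p3=5, p4=3) → (p0=7, p1=5, p2=3, p3=7, p4=2)
step 3: fire T4:  (p0=7, p1=5, p2=3, p3=7, p4=2) → (p0=7, p1=3, p2=3, p3=6, p4=5)
step 4: fire T4:  (p0=7, p1=3, p2=3, p3=6, p4=5) → (p0=7, p1=1, p2=3, p3=5, p4=8)
step 5: fire T1:  (p0=7, p1=1, p2=3, p3=5, p4=8) → (p0=7, p1=0, p2=3, p3=7, p4=8)
step 6: fire T0:  (p0=7, p1=0, p2=3, p3=7, p4=8) → (p0=10, p1=1, p2=3, p3=9, p4=7)
step 7: fire T1:  (p0=10, p1=1, p2=3, p3=9, p4=7) → (p0=10, p1=0, p2=3, p3=11, p4=7)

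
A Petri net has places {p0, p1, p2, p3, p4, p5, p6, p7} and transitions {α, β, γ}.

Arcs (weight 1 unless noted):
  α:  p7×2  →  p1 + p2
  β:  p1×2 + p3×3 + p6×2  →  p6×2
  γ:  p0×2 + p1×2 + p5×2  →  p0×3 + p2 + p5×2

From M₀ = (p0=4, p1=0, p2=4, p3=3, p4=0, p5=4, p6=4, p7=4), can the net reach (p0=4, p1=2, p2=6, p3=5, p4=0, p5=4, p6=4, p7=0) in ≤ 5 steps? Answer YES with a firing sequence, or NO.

depth 0: 1 marking
depth 1: 2 markings reached so far
depth 2: 3 markings reached so far
depth 3: 5 markings reached so far
depth 4: 5 markings reached so far
(frontier empty at depth 4; search complete)
target is not among the 5 markings reachable within 5 steps

NO — not reachable within 5 firings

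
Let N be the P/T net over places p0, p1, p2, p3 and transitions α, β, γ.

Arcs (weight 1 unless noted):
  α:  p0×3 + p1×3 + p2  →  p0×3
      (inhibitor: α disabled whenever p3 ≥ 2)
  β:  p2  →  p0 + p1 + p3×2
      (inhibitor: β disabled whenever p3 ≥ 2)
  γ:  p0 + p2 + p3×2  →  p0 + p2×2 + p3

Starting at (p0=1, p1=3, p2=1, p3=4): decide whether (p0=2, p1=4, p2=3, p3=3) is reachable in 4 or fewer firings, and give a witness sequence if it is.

YES — reachable via ⟨γ, γ, γ, β⟩ (4 firings)

step 1: fire γ:  (p0=1, p1=3, p2=1, p3=4) → (p0=1, p1=3, p2=2, p3=3)
step 2: fire γ:  (p0=1, p1=3, p2=2, p3=3) → (p0=1, p1=3, p2=3, p3=2)
step 3: fire γ:  (p0=1, p1=3, p2=3, p3=2) → (p0=1, p1=3, p2=4, p3=1)
step 4: fire β:  (p0=1, p1=3, p2=4, p3=1) → (p0=2, p1=4, p2=3, p3=3)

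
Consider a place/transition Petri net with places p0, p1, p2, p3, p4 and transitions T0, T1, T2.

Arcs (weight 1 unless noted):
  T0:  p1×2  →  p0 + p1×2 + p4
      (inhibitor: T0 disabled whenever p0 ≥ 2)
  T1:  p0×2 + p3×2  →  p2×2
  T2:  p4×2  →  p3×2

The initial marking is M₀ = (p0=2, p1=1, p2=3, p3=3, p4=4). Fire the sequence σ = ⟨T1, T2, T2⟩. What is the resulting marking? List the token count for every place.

(p0=0, p1=1, p2=5, p3=5, p4=0)

step 1: fire T1:  (p0=2, p1=1, p2=3, p3=3, p4=4) → (p0=0, p1=1, p2=5, p3=1, p4=4)
step 2: fire T2:  (p0=0, p1=1, p2=5, p3=1, p4=4) → (p0=0, p1=1, p2=5, p3=3, p4=2)
step 3: fire T2:  (p0=0, p1=1, p2=5, p3=3, p4=2) → (p0=0, p1=1, p2=5, p3=5, p4=0)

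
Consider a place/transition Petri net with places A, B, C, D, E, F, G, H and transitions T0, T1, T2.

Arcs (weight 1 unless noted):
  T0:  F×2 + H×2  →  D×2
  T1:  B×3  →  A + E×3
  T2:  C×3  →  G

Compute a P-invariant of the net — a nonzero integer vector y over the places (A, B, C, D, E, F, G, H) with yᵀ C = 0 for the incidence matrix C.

Incidence matrix C (rows=places, cols=transitions):
       T0   T1   T2
    A   0    1    0
    B   0   -3    0
    C   0    0   -3
    D   2    0    0
    E   0    3    0
    F  -2    0    0
    G   0    0    1
    H  -2    0    0

Candidate y = [3, 1, 0, 0, 0, 0, 0, 0]; check y·C column-wise:
  col T0: 3·0 + 1·0 + 0·2 + 0·-2 + 0·-2 = 0
  col T1: 3·1 + 1·-3 + 0·3 = 0
  col T2: 3·0 + 1·0 + 0·-3 + 0·1 = 0

y = (A:3, B:1, C:0, D:0, E:0, F:0, G:0, H:0)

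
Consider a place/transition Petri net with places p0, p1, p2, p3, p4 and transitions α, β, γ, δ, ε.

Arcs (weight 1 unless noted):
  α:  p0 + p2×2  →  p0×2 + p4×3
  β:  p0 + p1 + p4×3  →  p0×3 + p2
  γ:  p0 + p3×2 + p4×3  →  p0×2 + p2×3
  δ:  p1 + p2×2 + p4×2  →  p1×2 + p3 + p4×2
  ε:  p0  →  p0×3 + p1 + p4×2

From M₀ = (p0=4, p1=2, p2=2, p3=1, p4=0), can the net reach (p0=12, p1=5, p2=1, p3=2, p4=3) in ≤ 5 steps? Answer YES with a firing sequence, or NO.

step 1: fire ε:  (p0=4, p1=2, p2=2, p3=1, p4=0) → (p0=6, p1=3, p2=2, p3=1, p4=2)
step 2: fire δ:  (p0=6, p1=3, p2=2, p3=1, p4=2) → (p0=6, p1=4, p2=0, p3=2, p4=2)
step 3: fire ε:  (p0=6, p1=4, p2=0, p3=2, p4=2) → (p0=8, p1=5, p2=0, p3=2, p4=4)
step 4: fire β:  (p0=8, p1=5, p2=0, p3=2, p4=4) → (p0=10, p1=4, p2=1, p3=2, p4=1)
step 5: fire ε:  (p0=10, p1=4, p2=1, p3=2, p4=1) → (p0=12, p1=5, p2=1, p3=2, p4=3)

YES — reachable via ⟨ε, δ, ε, β, ε⟩ (5 firings)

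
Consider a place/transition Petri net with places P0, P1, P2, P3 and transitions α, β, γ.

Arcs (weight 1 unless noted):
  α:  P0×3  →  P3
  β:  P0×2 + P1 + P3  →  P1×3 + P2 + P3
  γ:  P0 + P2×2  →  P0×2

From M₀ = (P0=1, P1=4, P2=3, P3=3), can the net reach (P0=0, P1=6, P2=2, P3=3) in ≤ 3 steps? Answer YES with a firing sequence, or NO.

step 1: fire γ:  (P0=1, P1=4, P2=3, P3=3) → (P0=2, P1=4, P2=1, P3=3)
step 2: fire β:  (P0=2, P1=4, P2=1, P3=3) → (P0=0, P1=6, P2=2, P3=3)

YES — reachable via ⟨γ, β⟩ (2 firings)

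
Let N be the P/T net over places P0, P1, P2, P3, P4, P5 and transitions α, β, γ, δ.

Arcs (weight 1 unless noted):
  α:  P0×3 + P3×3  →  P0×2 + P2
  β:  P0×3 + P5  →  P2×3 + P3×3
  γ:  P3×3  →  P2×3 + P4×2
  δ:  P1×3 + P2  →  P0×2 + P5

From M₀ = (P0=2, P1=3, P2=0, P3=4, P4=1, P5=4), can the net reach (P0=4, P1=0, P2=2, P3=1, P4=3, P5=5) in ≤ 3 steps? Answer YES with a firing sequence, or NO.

step 1: fire γ:  (P0=2, P1=3, P2=0, P3=4, P4=1, P5=4) → (P0=2, P1=3, P2=3, P3=1, P4=3, P5=4)
step 2: fire δ:  (P0=2, P1=3, P2=3, P3=1, P4=3, P5=4) → (P0=4, P1=0, P2=2, P3=1, P4=3, P5=5)

YES — reachable via ⟨γ, δ⟩ (2 firings)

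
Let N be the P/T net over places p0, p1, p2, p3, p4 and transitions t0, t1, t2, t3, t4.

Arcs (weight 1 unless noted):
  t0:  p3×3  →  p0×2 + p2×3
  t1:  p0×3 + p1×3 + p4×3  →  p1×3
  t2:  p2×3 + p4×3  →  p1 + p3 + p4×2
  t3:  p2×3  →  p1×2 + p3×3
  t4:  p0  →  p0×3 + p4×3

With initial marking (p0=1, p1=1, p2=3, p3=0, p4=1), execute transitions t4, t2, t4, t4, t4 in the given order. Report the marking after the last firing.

step 1: fire t4:  (p0=1, p1=1, p2=3, p3=0, p4=1) → (p0=3, p1=1, p2=3, p3=0, p4=4)
step 2: fire t2:  (p0=3, p1=1, p2=3, p3=0, p4=4) → (p0=3, p1=2, p2=0, p3=1, p4=3)
step 3: fire t4:  (p0=3, p1=2, p2=0, p3=1, p4=3) → (p0=5, p1=2, p2=0, p3=1, p4=6)
step 4: fire t4:  (p0=5, p1=2, p2=0, p3=1, p4=6) → (p0=7, p1=2, p2=0, p3=1, p4=9)
step 5: fire t4:  (p0=7, p1=2, p2=0, p3=1, p4=9) → (p0=9, p1=2, p2=0, p3=1, p4=12)

(p0=9, p1=2, p2=0, p3=1, p4=12)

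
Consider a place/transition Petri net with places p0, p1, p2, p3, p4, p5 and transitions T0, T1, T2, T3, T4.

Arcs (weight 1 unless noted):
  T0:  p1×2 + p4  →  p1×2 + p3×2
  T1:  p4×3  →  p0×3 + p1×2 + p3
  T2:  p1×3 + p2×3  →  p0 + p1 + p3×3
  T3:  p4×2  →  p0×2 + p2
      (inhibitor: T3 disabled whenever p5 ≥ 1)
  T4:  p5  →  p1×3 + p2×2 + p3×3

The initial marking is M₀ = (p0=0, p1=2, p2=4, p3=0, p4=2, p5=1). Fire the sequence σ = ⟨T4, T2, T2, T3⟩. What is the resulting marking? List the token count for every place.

(p0=4, p1=1, p2=1, p3=9, p4=0, p5=0)

step 1: fire T4:  (p0=0, p1=2, p2=4, p3=0, p4=2, p5=1) → (p0=0, p1=5, p2=6, p3=3, p4=2, p5=0)
step 2: fire T2:  (p0=0, p1=5, p2=6, p3=3, p4=2, p5=0) → (p0=1, p1=3, p2=3, p3=6, p4=2, p5=0)
step 3: fire T2:  (p0=1, p1=3, p2=3, p3=6, p4=2, p5=0) → (p0=2, p1=1, p2=0, p3=9, p4=2, p5=0)
step 4: fire T3:  (p0=2, p1=1, p2=0, p3=9, p4=2, p5=0) → (p0=4, p1=1, p2=1, p3=9, p4=0, p5=0)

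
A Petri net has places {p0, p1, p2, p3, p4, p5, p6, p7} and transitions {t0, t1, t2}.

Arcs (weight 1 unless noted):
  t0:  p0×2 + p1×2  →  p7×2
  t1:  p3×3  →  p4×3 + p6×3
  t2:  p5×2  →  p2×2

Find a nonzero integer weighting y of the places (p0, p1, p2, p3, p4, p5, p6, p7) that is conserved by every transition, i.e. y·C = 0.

Incidence matrix C (rows=places, cols=transitions):
       t0   t1   t2
   p0  -2    0    0
   p1  -2    0    0
   p2   0    0    2
   p3   0   -3    0
   p4   0    3    0
   p5   0    0   -2
   p6   0    3    0
   p7   2    0    0

Candidate y = [1, -1, 0, 0, 0, 0, 0, 0]; check y·C column-wise:
  col t0: 1·-2 + -1·-2 + 0·2 = 0
  col t1: 1·0 + -1·0 + 0·-3 + 0·3 + 0·3 = 0
  col t2: 1·0 + -1·0 + 0·2 + 0·-2 = 0

y = (p0:1, p1:-1, p2:0, p3:0, p4:0, p5:0, p6:0, p7:0)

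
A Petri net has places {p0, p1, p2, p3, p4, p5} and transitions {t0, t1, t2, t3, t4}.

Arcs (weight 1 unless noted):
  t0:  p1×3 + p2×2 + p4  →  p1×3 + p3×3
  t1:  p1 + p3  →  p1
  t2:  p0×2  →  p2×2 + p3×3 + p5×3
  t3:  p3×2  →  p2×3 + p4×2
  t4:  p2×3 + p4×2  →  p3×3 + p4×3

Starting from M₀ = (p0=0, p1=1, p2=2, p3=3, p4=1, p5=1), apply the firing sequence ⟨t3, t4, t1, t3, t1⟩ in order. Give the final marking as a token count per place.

step 1: fire t3:  (p0=0, p1=1, p2=2, p3=3, p4=1, p5=1) → (p0=0, p1=1, p2=5, p3=1, p4=3, p5=1)
step 2: fire t4:  (p0=0, p1=1, p2=5, p3=1, p4=3, p5=1) → (p0=0, p1=1, p2=2, p3=4, p4=4, p5=1)
step 3: fire t1:  (p0=0, p1=1, p2=2, p3=4, p4=4, p5=1) → (p0=0, p1=1, p2=2, p3=3, p4=4, p5=1)
step 4: fire t3:  (p0=0, p1=1, p2=2, p3=3, p4=4, p5=1) → (p0=0, p1=1, p2=5, p3=1, p4=6, p5=1)
step 5: fire t1:  (p0=0, p1=1, p2=5, p3=1, p4=6, p5=1) → (p0=0, p1=1, p2=5, p3=0, p4=6, p5=1)

(p0=0, p1=1, p2=5, p3=0, p4=6, p5=1)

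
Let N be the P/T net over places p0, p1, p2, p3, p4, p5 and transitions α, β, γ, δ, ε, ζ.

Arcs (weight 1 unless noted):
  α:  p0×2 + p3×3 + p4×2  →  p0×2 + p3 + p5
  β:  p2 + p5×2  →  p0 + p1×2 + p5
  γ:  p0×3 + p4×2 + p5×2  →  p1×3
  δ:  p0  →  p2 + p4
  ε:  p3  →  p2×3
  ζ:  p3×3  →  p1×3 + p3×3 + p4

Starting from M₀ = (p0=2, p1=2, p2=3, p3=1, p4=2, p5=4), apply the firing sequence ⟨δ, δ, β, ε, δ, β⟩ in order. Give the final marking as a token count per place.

step 1: fire δ:  (p0=2, p1=2, p2=3, p3=1, p4=2, p5=4) → (p0=1, p1=2, p2=4, p3=1, p4=3, p5=4)
step 2: fire δ:  (p0=1, p1=2, p2=4, p3=1, p4=3, p5=4) → (p0=0, p1=2, p2=5, p3=1, p4=4, p5=4)
step 3: fire β:  (p0=0, p1=2, p2=5, p3=1, p4=4, p5=4) → (p0=1, p1=4, p2=4, p3=1, p4=4, p5=3)
step 4: fire ε:  (p0=1, p1=4, p2=4, p3=1, p4=4, p5=3) → (p0=1, p1=4, p2=7, p3=0, p4=4, p5=3)
step 5: fire δ:  (p0=1, p1=4, p2=7, p3=0, p4=4, p5=3) → (p0=0, p1=4, p2=8, p3=0, p4=5, p5=3)
step 6: fire β:  (p0=0, p1=4, p2=8, p3=0, p4=5, p5=3) → (p0=1, p1=6, p2=7, p3=0, p4=5, p5=2)

(p0=1, p1=6, p2=7, p3=0, p4=5, p5=2)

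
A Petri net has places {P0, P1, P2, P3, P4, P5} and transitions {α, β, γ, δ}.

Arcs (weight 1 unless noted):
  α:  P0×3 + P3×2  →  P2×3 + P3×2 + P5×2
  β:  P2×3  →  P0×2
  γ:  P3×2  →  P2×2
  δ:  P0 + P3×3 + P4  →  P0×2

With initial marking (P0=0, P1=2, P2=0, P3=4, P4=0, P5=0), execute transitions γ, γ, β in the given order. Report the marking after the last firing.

step 1: fire γ:  (P0=0, P1=2, P2=0, P3=4, P4=0, P5=0) → (P0=0, P1=2, P2=2, P3=2, P4=0, P5=0)
step 2: fire γ:  (P0=0, P1=2, P2=2, P3=2, P4=0, P5=0) → (P0=0, P1=2, P2=4, P3=0, P4=0, P5=0)
step 3: fire β:  (P0=0, P1=2, P2=4, P3=0, P4=0, P5=0) → (P0=2, P1=2, P2=1, P3=0, P4=0, P5=0)

(P0=2, P1=2, P2=1, P3=0, P4=0, P5=0)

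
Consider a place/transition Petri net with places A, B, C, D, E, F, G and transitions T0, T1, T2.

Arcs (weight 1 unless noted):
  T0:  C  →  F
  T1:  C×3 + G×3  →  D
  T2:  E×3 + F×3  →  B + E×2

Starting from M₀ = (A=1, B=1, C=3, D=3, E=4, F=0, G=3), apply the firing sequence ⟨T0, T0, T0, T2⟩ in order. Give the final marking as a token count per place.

step 1: fire T0:  (A=1, B=1, C=3, D=3, E=4, F=0, G=3) → (A=1, B=1, C=2, D=3, E=4, F=1, G=3)
step 2: fire T0:  (A=1, B=1, C=2, D=3, E=4, F=1, G=3) → (A=1, B=1, C=1, D=3, E=4, F=2, G=3)
step 3: fire T0:  (A=1, B=1, C=1, D=3, E=4, F=2, G=3) → (A=1, B=1, C=0, D=3, E=4, F=3, G=3)
step 4: fire T2:  (A=1, B=1, C=0, D=3, E=4, F=3, G=3) → (A=1, B=2, C=0, D=3, E=3, F=0, G=3)

(A=1, B=2, C=0, D=3, E=3, F=0, G=3)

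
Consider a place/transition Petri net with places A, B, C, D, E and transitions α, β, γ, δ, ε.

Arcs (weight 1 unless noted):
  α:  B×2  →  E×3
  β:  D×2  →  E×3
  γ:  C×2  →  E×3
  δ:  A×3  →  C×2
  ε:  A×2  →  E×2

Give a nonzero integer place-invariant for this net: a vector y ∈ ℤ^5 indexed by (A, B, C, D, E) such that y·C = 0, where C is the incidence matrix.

Incidence matrix C (rows=places, cols=transitions):
        α    β    γ    δ    ε
    A   0    0    0   -3   -2
    B  -2    0    0    0    0
    C   0    0   -2    2    0
    D   0   -2    0    0    0
    E   3    3    3    0    2

Candidate y = [2, 3, 3, 3, 2]; check y·C column-wise:
  col α: 2·0 + 3·-2 + 3·0 + 3·0 + 2·3 = 0
  col β: 2·0 + 3·0 + 3·0 + 3·-2 + 2·3 = 0
  col γ: 2·0 + 3·0 + 3·-2 + 3·0 + 2·3 = 0
  col δ: 2·-3 + 3·0 + 3·2 + 3·0 + 2·0 = 0
  col ε: 2·-2 + 3·0 + 3·0 + 3·0 + 2·2 = 0

y = (A:2, B:3, C:3, D:3, E:2)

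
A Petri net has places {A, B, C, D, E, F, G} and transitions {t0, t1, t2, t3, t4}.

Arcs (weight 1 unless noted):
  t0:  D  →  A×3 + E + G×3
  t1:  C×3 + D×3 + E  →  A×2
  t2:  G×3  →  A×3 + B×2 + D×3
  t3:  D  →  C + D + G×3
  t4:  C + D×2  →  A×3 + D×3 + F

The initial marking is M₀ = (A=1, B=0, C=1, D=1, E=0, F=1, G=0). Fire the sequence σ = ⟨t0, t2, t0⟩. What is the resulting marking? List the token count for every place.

step 1: fire t0:  (A=1, B=0, C=1, D=1, E=0, F=1, G=0) → (A=4, B=0, C=1, D=0, E=1, F=1, G=3)
step 2: fire t2:  (A=4, B=0, C=1, D=0, E=1, F=1, G=3) → (A=7, B=2, C=1, D=3, E=1, F=1, G=0)
step 3: fire t0:  (A=7, B=2, C=1, D=3, E=1, F=1, G=0) → (A=10, B=2, C=1, D=2, E=2, F=1, G=3)

(A=10, B=2, C=1, D=2, E=2, F=1, G=3)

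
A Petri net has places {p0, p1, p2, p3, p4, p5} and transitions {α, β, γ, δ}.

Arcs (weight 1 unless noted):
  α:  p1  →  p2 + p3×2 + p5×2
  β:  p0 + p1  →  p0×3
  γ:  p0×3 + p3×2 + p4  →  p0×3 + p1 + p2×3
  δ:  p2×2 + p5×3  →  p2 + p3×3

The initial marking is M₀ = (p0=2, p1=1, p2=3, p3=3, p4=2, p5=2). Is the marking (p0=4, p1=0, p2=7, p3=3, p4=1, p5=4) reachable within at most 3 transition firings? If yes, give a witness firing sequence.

YES — reachable via ⟨β, γ, α⟩ (3 firings)

step 1: fire β:  (p0=2, p1=1, p2=3, p3=3, p4=2, p5=2) → (p0=4, p1=0, p2=3, p3=3, p4=2, p5=2)
step 2: fire γ:  (p0=4, p1=0, p2=3, p3=3, p4=2, p5=2) → (p0=4, p1=1, p2=6, p3=1, p4=1, p5=2)
step 3: fire α:  (p0=4, p1=1, p2=6, p3=1, p4=1, p5=2) → (p0=4, p1=0, p2=7, p3=3, p4=1, p5=4)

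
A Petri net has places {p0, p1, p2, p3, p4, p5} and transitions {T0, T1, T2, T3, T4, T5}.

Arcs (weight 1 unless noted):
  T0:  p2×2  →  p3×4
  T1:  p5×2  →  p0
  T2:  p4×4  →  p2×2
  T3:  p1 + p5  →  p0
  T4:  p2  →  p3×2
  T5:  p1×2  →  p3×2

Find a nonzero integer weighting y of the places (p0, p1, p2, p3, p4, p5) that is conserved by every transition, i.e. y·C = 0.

y = (p0:2, p1:1, p2:2, p3:1, p4:1, p5:1)

Incidence matrix C (rows=places, cols=transitions):
       T0   T1   T2   T3   T4   T5
   p0   0    1    0    1    0    0
   p1   0    0    0   -1    0   -2
   p2  -2    0    2    0   -1    0
   p3   4    0    0    0    2    2
   p4   0    0   -4    0    0    0
   p5   0   -2    0   -1    0    0

Candidate y = [2, 1, 2, 1, 1, 1]; check y·C column-wise:
  col T0: 2·0 + 1·0 + 2·-2 + 1·4 + 1·0 + 1·0 = 0
  col T1: 2·1 + 1·0 + 2·0 + 1·0 + 1·0 + 1·-2 = 0
  col T2: 2·0 + 1·0 + 2·2 + 1·0 + 1·-4 + 1·0 = 0
  col T3: 2·1 + 1·-1 + 2·0 + 1·0 + 1·0 + 1·-1 = 0
  col T4: 2·0 + 1·0 + 2·-1 + 1·2 + 1·0 + 1·0 = 0
  col T5: 2·0 + 1·-2 + 2·0 + 1·2 + 1·0 + 1·0 = 0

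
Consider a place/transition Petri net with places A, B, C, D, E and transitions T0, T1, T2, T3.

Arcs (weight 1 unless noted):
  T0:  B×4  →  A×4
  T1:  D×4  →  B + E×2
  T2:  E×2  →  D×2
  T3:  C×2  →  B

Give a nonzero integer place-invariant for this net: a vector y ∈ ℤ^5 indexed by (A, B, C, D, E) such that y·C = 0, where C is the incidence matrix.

y = (A:2, B:2, C:1, D:1, E:1)

Incidence matrix C (rows=places, cols=transitions):
       T0   T1   T2   T3
    A   4    0    0    0
    B  -4    1    0    1
    C   0    0    0   -2
    D   0   -4    2    0
    E   0    2   -2    0

Candidate y = [2, 2, 1, 1, 1]; check y·C column-wise:
  col T0: 2·4 + 2·-4 + 1·0 + 1·0 + 1·0 = 0
  col T1: 2·0 + 2·1 + 1·0 + 1·-4 + 1·2 = 0
  col T2: 2·0 + 2·0 + 1·0 + 1·2 + 1·-2 = 0
  col T3: 2·0 + 2·1 + 1·-2 + 1·0 + 1·0 = 0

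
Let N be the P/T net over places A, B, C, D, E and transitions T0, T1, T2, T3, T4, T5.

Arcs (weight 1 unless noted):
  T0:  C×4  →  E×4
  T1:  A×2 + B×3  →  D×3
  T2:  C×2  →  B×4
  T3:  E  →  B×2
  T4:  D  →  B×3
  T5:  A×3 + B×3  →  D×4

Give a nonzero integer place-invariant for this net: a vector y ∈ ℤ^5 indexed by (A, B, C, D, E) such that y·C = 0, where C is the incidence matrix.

Incidence matrix C (rows=places, cols=transitions):
       T0   T1   T2   T3   T4   T5
    A   0   -2    0    0    0   -3
    B   0   -3    4    2    3   -3
    C  -4    0   -2    0    0    0
    D   0    3    0    0   -1    4
    E   4    0    0   -1    0    0

Candidate y = [3, 1, 2, 3, 2]; check y·C column-wise:
  col T0: 3·0 + 1·0 + 2·-4 + 3·0 + 2·4 = 0
  col T1: 3·-2 + 1·-3 + 2·0 + 3·3 + 2·0 = 0
  col T2: 3·0 + 1·4 + 2·-2 + 3·0 + 2·0 = 0
  col T3: 3·0 + 1·2 + 2·0 + 3·0 + 2·-1 = 0
  col T4: 3·0 + 1·3 + 2·0 + 3·-1 + 2·0 = 0
  col T5: 3·-3 + 1·-3 + 2·0 + 3·4 + 2·0 = 0

y = (A:3, B:1, C:2, D:3, E:2)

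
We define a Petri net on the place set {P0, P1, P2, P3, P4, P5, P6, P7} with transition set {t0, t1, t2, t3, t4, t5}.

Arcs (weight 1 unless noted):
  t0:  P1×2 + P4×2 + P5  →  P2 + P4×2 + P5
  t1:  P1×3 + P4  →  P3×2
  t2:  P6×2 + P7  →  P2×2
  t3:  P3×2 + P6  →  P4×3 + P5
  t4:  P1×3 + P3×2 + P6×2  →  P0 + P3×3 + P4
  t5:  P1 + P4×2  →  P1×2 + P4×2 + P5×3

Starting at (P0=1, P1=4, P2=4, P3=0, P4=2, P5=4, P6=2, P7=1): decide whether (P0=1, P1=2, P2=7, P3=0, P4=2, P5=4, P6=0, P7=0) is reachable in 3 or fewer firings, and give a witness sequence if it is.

YES — reachable via ⟨t0, t2⟩ (2 firings)

step 1: fire t0:  (P0=1, P1=4, P2=4, P3=0, P4=2, P5=4, P6=2, P7=1) → (P0=1, P1=2, P2=5, P3=0, P4=2, P5=4, P6=2, P7=1)
step 2: fire t2:  (P0=1, P1=2, P2=5, P3=0, P4=2, P5=4, P6=2, P7=1) → (P0=1, P1=2, P2=7, P3=0, P4=2, P5=4, P6=0, P7=0)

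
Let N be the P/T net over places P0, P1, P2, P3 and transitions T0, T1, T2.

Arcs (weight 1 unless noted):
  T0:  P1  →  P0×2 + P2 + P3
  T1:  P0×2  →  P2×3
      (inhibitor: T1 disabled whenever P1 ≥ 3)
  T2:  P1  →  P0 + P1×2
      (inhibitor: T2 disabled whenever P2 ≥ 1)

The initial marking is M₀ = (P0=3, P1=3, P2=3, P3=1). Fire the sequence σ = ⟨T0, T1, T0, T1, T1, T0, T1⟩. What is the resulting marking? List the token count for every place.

step 1: fire T0:  (P0=3, P1=3, P2=3, P3=1) → (P0=5, P1=2, P2=4, P3=2)
step 2: fire T1:  (P0=5, P1=2, P2=4, P3=2) → (P0=3, P1=2, P2=7, P3=2)
step 3: fire T0:  (P0=3, P1=2, P2=7, P3=2) → (P0=5, P1=1, P2=8, P3=3)
step 4: fire T1:  (P0=5, P1=1, P2=8, P3=3) → (P0=3, P1=1, P2=11, P3=3)
step 5: fire T1:  (P0=3, P1=1, P2=11, P3=3) → (P0=1, P1=1, P2=14, P3=3)
step 6: fire T0:  (P0=1, P1=1, P2=14, P3=3) → (P0=3, P1=0, P2=15, P3=4)
step 7: fire T1:  (P0=3, P1=0, P2=15, P3=4) → (P0=1, P1=0, P2=18, P3=4)

(P0=1, P1=0, P2=18, P3=4)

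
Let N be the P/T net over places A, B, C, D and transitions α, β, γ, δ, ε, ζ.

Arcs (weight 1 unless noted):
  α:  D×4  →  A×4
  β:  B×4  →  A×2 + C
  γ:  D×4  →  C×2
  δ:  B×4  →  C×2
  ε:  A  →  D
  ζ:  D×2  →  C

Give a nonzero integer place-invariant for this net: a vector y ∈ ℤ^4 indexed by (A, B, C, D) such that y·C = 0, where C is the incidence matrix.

y = (A:1, B:1, C:2, D:1)

Incidence matrix C (rows=places, cols=transitions):
        α    β    γ    δ    ε    ζ
    A   4    2    0    0   -1    0
    B   0   -4    0   -4    0    0
    C   0    1    2    2    0    1
    D  -4    0   -4    0    1   -2

Candidate y = [1, 1, 2, 1]; check y·C column-wise:
  col α: 1·4 + 1·0 + 2·0 + 1·-4 = 0
  col β: 1·2 + 1·-4 + 2·1 + 1·0 = 0
  col γ: 1·0 + 1·0 + 2·2 + 1·-4 = 0
  col δ: 1·0 + 1·-4 + 2·2 + 1·0 = 0
  col ε: 1·-1 + 1·0 + 2·0 + 1·1 = 0
  col ζ: 1·0 + 1·0 + 2·1 + 1·-2 = 0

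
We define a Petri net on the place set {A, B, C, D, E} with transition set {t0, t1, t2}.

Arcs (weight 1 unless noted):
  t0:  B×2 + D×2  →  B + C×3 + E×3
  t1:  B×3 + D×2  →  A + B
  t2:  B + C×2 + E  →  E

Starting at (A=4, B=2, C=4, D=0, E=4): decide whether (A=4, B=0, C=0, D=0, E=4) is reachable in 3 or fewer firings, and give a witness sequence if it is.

YES — reachable via ⟨t2, t2⟩ (2 firings)

step 1: fire t2:  (A=4, B=2, C=4, D=0, E=4) → (A=4, B=1, C=2, D=0, E=4)
step 2: fire t2:  (A=4, B=1, C=2, D=0, E=4) → (A=4, B=0, C=0, D=0, E=4)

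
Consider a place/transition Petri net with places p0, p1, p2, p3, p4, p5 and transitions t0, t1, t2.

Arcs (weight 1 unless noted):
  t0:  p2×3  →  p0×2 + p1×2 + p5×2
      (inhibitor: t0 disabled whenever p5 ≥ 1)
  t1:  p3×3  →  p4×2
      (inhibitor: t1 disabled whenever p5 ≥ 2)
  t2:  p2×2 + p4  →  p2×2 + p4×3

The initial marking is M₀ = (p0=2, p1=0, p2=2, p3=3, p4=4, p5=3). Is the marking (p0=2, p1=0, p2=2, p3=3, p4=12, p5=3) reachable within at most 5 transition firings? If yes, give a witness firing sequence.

step 1: fire t2:  (p0=2, p1=0, p2=2, p3=3, p4=4, p5=3) → (p0=2, p1=0, p2=2, p3=3, p4=6, p5=3)
step 2: fire t2:  (p0=2, p1=0, p2=2, p3=3, p4=6, p5=3) → (p0=2, p1=0, p2=2, p3=3, p4=8, p5=3)
step 3: fire t2:  (p0=2, p1=0, p2=2, p3=3, p4=8, p5=3) → (p0=2, p1=0, p2=2, p3=3, p4=10, p5=3)
step 4: fire t2:  (p0=2, p1=0, p2=2, p3=3, p4=10, p5=3) → (p0=2, p1=0, p2=2, p3=3, p4=12, p5=3)

YES — reachable via ⟨t2, t2, t2, t2⟩ (4 firings)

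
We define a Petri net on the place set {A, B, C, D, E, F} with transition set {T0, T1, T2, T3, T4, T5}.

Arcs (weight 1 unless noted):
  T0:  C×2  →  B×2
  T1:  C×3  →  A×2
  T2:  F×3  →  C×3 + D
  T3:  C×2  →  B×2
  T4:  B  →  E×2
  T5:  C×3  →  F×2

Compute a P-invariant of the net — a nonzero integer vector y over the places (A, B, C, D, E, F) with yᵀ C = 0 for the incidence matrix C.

Incidence matrix C (rows=places, cols=transitions):
       T0   T1   T2   T3   T4   T5
    A   0    2    0    0    0    0
    B   2    0    0    2   -1    0
    C  -2   -3    3   -2    0   -3
    D   0    0    1    0    0    0
    E   0    0    0    0    2    0
    F   0    0   -3    0    0    2

Candidate y = [3, 2, 2, 3, 1, 3]; check y·C column-wise:
  col T0: 3·0 + 2·2 + 2·-2 + 3·0 + 1·0 + 3·0 = 0
  col T1: 3·2 + 2·0 + 2·-3 + 3·0 + 1·0 + 3·0 = 0
  col T2: 3·0 + 2·0 + 2·3 + 3·1 + 1·0 + 3·-3 = 0
  col T3: 3·0 + 2·2 + 2·-2 + 3·0 + 1·0 + 3·0 = 0
  col T4: 3·0 + 2·-1 + 2·0 + 3·0 + 1·2 + 3·0 = 0
  col T5: 3·0 + 2·0 + 2·-3 + 3·0 + 1·0 + 3·2 = 0

y = (A:3, B:2, C:2, D:3, E:1, F:3)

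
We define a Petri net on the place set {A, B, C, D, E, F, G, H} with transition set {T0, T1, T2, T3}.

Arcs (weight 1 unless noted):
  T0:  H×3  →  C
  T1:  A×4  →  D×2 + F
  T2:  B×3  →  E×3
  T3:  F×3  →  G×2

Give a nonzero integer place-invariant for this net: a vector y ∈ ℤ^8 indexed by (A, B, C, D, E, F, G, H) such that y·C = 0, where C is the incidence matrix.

Incidence matrix C (rows=places, cols=transitions):
       T0   T1   T2   T3
    A   0   -4    0    0
    B   0    0   -3    0
    C   1    0    0    0
    D   0    2    0    0
    E   0    0    3    0
    F   0    1    0   -3
    G   0    0    0    2
    H  -3    0    0    0

Candidate y = [1, 0, 0, 2, 0, 0, 0, 0]; check y·C column-wise:
  col T0: 1·0 + 0·1 + 2·0 + 0·-3 = 0
  col T1: 1·-4 + 2·2 + 0·1 = 0
  col T2: 1·0 + 0·-3 + 2·0 + 0·3 = 0
  col T3: 1·0 + 2·0 + 0·-3 + 0·2 = 0

y = (A:1, B:0, C:0, D:2, E:0, F:0, G:0, H:0)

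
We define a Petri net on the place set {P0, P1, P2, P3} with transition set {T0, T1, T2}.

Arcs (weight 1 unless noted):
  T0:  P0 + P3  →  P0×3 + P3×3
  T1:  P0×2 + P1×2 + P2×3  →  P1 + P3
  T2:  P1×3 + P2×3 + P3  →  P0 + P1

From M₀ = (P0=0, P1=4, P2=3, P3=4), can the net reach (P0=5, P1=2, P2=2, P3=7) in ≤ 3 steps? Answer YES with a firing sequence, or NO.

NO — not reachable within 3 firings

depth 0: 1 marking
depth 1: 2 markings reached so far
depth 2: 3 markings reached so far
depth 3: 4 markings reached so far
target is not among the 4 markings reachable within 3 steps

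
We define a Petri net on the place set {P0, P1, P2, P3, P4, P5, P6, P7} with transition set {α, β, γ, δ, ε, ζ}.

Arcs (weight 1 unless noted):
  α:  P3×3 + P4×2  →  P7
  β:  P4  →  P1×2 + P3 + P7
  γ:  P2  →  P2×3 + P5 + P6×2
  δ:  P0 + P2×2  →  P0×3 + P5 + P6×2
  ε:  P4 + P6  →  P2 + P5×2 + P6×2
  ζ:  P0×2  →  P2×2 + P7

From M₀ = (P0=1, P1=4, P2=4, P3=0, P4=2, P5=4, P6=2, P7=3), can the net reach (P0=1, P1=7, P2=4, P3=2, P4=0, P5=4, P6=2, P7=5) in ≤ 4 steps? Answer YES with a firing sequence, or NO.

depth 0: 1 marking
depth 1: 5 markings reached so far
depth 2: 16 markings reached so far
depth 3: 35 markings reached so far
depth 4: 65 markings reached so far
target is not among the 65 markings reachable within 4 steps

NO — not reachable within 4 firings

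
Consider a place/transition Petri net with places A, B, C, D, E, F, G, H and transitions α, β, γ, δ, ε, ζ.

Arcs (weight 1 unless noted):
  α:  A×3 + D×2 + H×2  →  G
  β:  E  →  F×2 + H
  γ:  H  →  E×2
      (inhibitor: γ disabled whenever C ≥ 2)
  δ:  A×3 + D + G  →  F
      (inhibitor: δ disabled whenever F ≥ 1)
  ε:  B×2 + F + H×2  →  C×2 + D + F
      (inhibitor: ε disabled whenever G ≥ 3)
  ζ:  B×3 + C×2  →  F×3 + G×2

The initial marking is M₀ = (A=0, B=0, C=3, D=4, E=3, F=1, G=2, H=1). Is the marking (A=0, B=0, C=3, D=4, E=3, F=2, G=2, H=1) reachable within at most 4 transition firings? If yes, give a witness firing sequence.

depth 0: 1 marking
depth 1: 2 markings reached so far
depth 2: 3 markings reached so far
depth 3: 4 markings reached so far
depth 4: 4 markings reached so far
(frontier empty at depth 4; search complete)
target is not among the 4 markings reachable within 4 steps

NO — not reachable within 4 firings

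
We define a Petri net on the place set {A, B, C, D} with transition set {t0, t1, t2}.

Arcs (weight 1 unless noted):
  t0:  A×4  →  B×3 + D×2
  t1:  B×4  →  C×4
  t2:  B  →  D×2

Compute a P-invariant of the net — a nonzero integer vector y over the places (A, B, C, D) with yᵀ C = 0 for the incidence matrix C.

Incidence matrix C (rows=places, cols=transitions):
       t0   t1   t2
    A  -4    0    0
    B   3   -4   -1
    C   0    4    0
    D   2    0    2

Candidate y = [2, 2, 2, 1]; check y·C column-wise:
  col t0: 2·-4 + 2·3 + 2·0 + 1·2 = 0
  col t1: 2·0 + 2·-4 + 2·4 + 1·0 = 0
  col t2: 2·0 + 2·-1 + 2·0 + 1·2 = 0

y = (A:2, B:2, C:2, D:1)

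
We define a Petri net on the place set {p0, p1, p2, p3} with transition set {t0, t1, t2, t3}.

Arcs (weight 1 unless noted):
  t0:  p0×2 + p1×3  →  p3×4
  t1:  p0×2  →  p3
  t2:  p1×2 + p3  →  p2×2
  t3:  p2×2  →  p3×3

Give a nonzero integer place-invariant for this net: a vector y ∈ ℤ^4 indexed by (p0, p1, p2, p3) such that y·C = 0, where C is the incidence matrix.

Incidence matrix C (rows=places, cols=transitions):
       t0   t1   t2   t3
   p0  -2   -2    0    0
   p1  -3    0   -2    0
   p2   0    0    2   -2
   p3   4    1   -1    3

Candidate y = [1, 2, 3, 2]; check y·C column-wise:
  col t0: 1·-2 + 2·-3 + 3·0 + 2·4 = 0
  col t1: 1·-2 + 2·0 + 3·0 + 2·1 = 0
  col t2: 1·0 + 2·-2 + 3·2 + 2·-1 = 0
  col t3: 1·0 + 2·0 + 3·-2 + 2·3 = 0

y = (p0:1, p1:2, p2:3, p3:2)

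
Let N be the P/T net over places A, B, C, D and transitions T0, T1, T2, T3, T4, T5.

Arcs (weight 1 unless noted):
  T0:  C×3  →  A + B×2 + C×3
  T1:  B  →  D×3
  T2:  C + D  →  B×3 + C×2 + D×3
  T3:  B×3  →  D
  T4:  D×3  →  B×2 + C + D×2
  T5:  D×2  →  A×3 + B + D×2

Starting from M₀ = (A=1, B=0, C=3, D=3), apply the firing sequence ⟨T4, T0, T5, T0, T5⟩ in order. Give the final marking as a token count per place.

(A=9, B=8, C=4, D=2)

step 1: fire T4:  (A=1, B=0, C=3, D=3) → (A=1, B=2, C=4, D=2)
step 2: fire T0:  (A=1, B=2, C=4, D=2) → (A=2, B=4, C=4, D=2)
step 3: fire T5:  (A=2, B=4, C=4, D=2) → (A=5, B=5, C=4, D=2)
step 4: fire T0:  (A=5, B=5, C=4, D=2) → (A=6, B=7, C=4, D=2)
step 5: fire T5:  (A=6, B=7, C=4, D=2) → (A=9, B=8, C=4, D=2)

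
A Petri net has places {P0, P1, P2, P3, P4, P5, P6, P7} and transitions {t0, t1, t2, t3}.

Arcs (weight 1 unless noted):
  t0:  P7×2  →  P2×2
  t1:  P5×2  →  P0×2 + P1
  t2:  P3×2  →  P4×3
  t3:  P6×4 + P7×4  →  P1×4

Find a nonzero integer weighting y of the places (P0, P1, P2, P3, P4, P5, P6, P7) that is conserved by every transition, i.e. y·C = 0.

Incidence matrix C (rows=places, cols=transitions):
       t0   t1   t2   t3
   P0   0    2    0    0
   P1   0    1    0    4
   P2   2    0    0    0
   P3   0    0   -2    0
   P4   0    0    3    0
   P5   0   -2    0    0
   P6   0    0    0   -4
   P7  -2    0    0   -4

Candidate y = [0, 0, 0, 3, 2, 0, 0, 0]; check y·C column-wise:
  col t0: 0·2 + 3·0 + 2·0 + 0·-2 = 0
  col t1: 0·2 + 0·1 + 3·0 + 2·0 + 0·-2 = 0
  col t2: 3·-2 + 2·3 = 0
  col t3: 0·4 + 3·0 + 2·0 + 0·-4 + 0·-4 = 0

y = (P0:0, P1:0, P2:0, P3:3, P4:2, P5:0, P6:0, P7:0)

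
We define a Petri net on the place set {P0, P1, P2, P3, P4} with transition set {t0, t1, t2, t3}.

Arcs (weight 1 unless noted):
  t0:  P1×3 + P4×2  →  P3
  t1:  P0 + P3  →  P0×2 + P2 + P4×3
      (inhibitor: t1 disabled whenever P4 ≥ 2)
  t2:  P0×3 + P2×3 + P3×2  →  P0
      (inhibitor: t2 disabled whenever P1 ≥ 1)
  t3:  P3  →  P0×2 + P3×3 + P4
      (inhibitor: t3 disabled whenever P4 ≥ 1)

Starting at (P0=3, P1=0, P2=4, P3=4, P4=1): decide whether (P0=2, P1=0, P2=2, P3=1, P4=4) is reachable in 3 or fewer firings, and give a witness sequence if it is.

YES — reachable via ⟨t1, t2⟩ (2 firings)

step 1: fire t1:  (P0=3, P1=0, P2=4, P3=4, P4=1) → (P0=4, P1=0, P2=5, P3=3, P4=4)
step 2: fire t2:  (P0=4, P1=0, P2=5, P3=3, P4=4) → (P0=2, P1=0, P2=2, P3=1, P4=4)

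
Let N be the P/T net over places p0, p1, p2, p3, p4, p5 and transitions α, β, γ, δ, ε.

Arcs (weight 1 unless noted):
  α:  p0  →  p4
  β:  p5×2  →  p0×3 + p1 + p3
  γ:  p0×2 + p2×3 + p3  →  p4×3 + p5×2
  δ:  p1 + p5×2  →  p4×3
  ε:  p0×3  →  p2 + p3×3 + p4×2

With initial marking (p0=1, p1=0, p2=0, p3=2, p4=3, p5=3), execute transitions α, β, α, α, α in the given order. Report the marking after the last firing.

step 1: fire α:  (p0=1, p1=0, p2=0, p3=2, p4=3, p5=3) → (p0=0, p1=0, p2=0, p3=2, p4=4, p5=3)
step 2: fire β:  (p0=0, p1=0, p2=0, p3=2, p4=4, p5=3) → (p0=3, p1=1, p2=0, p3=3, p4=4, p5=1)
step 3: fire α:  (p0=3, p1=1, p2=0, p3=3, p4=4, p5=1) → (p0=2, p1=1, p2=0, p3=3, p4=5, p5=1)
step 4: fire α:  (p0=2, p1=1, p2=0, p3=3, p4=5, p5=1) → (p0=1, p1=1, p2=0, p3=3, p4=6, p5=1)
step 5: fire α:  (p0=1, p1=1, p2=0, p3=3, p4=6, p5=1) → (p0=0, p1=1, p2=0, p3=3, p4=7, p5=1)

(p0=0, p1=1, p2=0, p3=3, p4=7, p5=1)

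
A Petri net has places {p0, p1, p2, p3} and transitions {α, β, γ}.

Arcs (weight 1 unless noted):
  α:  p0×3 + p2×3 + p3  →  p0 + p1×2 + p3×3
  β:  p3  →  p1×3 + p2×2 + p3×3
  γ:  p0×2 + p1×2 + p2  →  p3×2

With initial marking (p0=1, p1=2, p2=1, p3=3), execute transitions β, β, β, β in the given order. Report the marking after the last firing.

step 1: fire β:  (p0=1, p1=2, p2=1, p3=3) → (p0=1, p1=5, p2=3, p3=5)
step 2: fire β:  (p0=1, p1=5, p2=3, p3=5) → (p0=1, p1=8, p2=5, p3=7)
step 3: fire β:  (p0=1, p1=8, p2=5, p3=7) → (p0=1, p1=11, p2=7, p3=9)
step 4: fire β:  (p0=1, p1=11, p2=7, p3=9) → (p0=1, p1=14, p2=9, p3=11)

(p0=1, p1=14, p2=9, p3=11)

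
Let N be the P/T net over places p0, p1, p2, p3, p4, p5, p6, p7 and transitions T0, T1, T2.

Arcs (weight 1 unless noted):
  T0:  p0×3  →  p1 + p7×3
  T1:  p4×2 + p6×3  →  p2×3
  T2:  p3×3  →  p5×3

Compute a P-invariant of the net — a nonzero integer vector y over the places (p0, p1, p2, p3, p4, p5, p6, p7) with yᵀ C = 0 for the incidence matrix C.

y = (p0:1, p1:3, p2:0, p3:0, p4:0, p5:0, p6:0, p7:0)

Incidence matrix C (rows=places, cols=transitions):
       T0   T1   T2
   p0  -3    0    0
   p1   1    0    0
   p2   0    3    0
   p3   0    0   -3
   p4   0   -2    0
   p5   0    0    3
   p6   0   -3    0
   p7   3    0    0

Candidate y = [1, 3, 0, 0, 0, 0, 0, 0]; check y·C column-wise:
  col T0: 1·-3 + 3·1 + 0·3 = 0
  col T1: 1·0 + 3·0 + 0·3 + 0·-2 + 0·-3 = 0
  col T2: 1·0 + 3·0 + 0·-3 + 0·3 = 0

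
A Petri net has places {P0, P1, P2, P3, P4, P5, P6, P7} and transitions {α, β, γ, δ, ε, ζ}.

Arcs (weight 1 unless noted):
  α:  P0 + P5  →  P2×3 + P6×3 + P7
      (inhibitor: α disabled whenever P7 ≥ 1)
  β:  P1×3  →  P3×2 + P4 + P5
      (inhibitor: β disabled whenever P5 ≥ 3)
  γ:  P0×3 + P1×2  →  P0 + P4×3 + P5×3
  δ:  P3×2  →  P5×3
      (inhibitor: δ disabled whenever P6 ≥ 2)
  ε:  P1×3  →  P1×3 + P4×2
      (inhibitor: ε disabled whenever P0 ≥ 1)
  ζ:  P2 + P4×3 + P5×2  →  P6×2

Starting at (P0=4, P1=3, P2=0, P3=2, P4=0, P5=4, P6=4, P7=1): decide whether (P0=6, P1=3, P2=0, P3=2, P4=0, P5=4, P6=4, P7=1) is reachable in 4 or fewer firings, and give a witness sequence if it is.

depth 0: 1 marking
depth 1: 2 markings reached so far
depth 2: 2 markings reached so far
(frontier empty at depth 2; search complete)
target is not among the 2 markings reachable within 4 steps

NO — not reachable within 4 firings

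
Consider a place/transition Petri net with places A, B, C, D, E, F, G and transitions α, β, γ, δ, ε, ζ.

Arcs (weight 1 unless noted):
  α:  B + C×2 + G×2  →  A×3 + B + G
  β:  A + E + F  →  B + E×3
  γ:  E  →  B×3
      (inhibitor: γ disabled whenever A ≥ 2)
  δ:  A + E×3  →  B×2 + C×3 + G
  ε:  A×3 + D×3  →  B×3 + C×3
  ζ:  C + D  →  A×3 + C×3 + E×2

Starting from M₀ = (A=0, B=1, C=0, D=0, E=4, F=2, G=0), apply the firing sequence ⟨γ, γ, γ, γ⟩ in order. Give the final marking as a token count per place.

(A=0, B=13, C=0, D=0, E=0, F=2, G=0)

step 1: fire γ:  (A=0, B=1, C=0, D=0, E=4, F=2, G=0) → (A=0, B=4, C=0, D=0, E=3, F=2, G=0)
step 2: fire γ:  (A=0, B=4, C=0, D=0, E=3, F=2, G=0) → (A=0, B=7, C=0, D=0, E=2, F=2, G=0)
step 3: fire γ:  (A=0, B=7, C=0, D=0, E=2, F=2, G=0) → (A=0, B=10, C=0, D=0, E=1, F=2, G=0)
step 4: fire γ:  (A=0, B=10, C=0, D=0, E=1, F=2, G=0) → (A=0, B=13, C=0, D=0, E=0, F=2, G=0)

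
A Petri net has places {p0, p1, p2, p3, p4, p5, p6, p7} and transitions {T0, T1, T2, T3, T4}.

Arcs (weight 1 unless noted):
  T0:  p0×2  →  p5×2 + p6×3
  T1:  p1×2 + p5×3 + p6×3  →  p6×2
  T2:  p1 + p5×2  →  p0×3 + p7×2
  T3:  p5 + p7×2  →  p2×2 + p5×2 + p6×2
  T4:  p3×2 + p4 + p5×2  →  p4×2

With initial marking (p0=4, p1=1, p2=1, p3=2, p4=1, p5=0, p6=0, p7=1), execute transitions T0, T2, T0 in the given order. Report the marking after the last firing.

step 1: fire T0:  (p0=4, p1=1, p2=1, p3=2, p4=1, p5=0, p6=0, p7=1) → (p0=2, p1=1, p2=1, p3=2, p4=1, p5=2, p6=3, p7=1)
step 2: fire T2:  (p0=2, p1=1, p2=1, p3=2, p4=1, p5=2, p6=3, p7=1) → (p0=5, p1=0, p2=1, p3=2, p4=1, p5=0, p6=3, p7=3)
step 3: fire T0:  (p0=5, p1=0, p2=1, p3=2, p4=1, p5=0, p6=3, p7=3) → (p0=3, p1=0, p2=1, p3=2, p4=1, p5=2, p6=6, p7=3)

(p0=3, p1=0, p2=1, p3=2, p4=1, p5=2, p6=6, p7=3)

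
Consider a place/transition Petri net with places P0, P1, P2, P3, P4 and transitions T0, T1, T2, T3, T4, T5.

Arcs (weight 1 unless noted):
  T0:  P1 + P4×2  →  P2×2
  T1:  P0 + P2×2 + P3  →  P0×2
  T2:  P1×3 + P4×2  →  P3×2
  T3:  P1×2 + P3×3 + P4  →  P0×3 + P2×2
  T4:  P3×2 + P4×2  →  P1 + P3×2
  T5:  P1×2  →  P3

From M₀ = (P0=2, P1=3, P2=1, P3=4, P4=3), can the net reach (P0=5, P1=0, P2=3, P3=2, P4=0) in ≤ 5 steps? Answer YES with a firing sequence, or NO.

YES — reachable via ⟨T4, T3, T5⟩ (3 firings)

step 1: fire T4:  (P0=2, P1=3, P2=1, P3=4, P4=3) → (P0=2, P1=4, P2=1, P3=4, P4=1)
step 2: fire T3:  (P0=2, P1=4, P2=1, P3=4, P4=1) → (P0=5, P1=2, P2=3, P3=1, P4=0)
step 3: fire T5:  (P0=5, P1=2, P2=3, P3=1, P4=0) → (P0=5, P1=0, P2=3, P3=2, P4=0)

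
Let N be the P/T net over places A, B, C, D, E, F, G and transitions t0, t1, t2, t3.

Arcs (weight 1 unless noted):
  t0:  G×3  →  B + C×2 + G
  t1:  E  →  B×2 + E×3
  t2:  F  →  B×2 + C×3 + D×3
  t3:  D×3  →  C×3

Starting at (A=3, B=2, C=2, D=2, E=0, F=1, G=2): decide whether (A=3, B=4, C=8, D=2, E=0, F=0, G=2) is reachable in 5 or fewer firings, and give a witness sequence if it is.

YES — reachable via ⟨t2, t3⟩ (2 firings)

step 1: fire t2:  (A=3, B=2, C=2, D=2, E=0, F=1, G=2) → (A=3, B=4, C=5, D=5, E=0, F=0, G=2)
step 2: fire t3:  (A=3, B=4, C=5, D=5, E=0, F=0, G=2) → (A=3, B=4, C=8, D=2, E=0, F=0, G=2)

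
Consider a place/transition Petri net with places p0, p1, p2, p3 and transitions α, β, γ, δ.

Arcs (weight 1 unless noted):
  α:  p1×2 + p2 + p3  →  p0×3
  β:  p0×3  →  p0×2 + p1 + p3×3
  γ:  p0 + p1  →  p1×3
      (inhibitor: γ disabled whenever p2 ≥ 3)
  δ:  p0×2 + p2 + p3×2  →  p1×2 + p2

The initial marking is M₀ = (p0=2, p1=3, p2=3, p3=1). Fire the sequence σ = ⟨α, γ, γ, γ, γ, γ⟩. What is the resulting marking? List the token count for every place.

step 1: fire α:  (p0=2, p1=3, p2=3, p3=1) → (p0=5, p1=1, p2=2, p3=0)
step 2: fire γ:  (p0=5, p1=1, p2=2, p3=0) → (p0=4, p1=3, p2=2, p3=0)
step 3: fire γ:  (p0=4, p1=3, p2=2, p3=0) → (p0=3, p1=5, p2=2, p3=0)
step 4: fire γ:  (p0=3, p1=5, p2=2, p3=0) → (p0=2, p1=7, p2=2, p3=0)
step 5: fire γ:  (p0=2, p1=7, p2=2, p3=0) → (p0=1, p1=9, p2=2, p3=0)
step 6: fire γ:  (p0=1, p1=9, p2=2, p3=0) → (p0=0, p1=11, p2=2, p3=0)

(p0=0, p1=11, p2=2, p3=0)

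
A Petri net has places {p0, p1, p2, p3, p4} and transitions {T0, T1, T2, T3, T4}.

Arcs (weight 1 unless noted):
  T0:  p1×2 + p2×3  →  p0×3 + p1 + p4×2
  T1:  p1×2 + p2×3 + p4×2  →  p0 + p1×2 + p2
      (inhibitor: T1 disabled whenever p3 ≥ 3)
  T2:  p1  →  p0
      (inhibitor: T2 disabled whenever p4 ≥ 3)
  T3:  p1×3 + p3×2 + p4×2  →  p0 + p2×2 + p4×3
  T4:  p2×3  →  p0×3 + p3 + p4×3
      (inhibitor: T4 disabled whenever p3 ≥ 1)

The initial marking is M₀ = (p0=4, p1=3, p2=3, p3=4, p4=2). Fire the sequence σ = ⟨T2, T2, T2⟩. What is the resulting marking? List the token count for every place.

step 1: fire T2:  (p0=4, p1=3, p2=3, p3=4, p4=2) → (p0=5, p1=2, p2=3, p3=4, p4=2)
step 2: fire T2:  (p0=5, p1=2, p2=3, p3=4, p4=2) → (p0=6, p1=1, p2=3, p3=4, p4=2)
step 3: fire T2:  (p0=6, p1=1, p2=3, p3=4, p4=2) → (p0=7, p1=0, p2=3, p3=4, p4=2)

(p0=7, p1=0, p2=3, p3=4, p4=2)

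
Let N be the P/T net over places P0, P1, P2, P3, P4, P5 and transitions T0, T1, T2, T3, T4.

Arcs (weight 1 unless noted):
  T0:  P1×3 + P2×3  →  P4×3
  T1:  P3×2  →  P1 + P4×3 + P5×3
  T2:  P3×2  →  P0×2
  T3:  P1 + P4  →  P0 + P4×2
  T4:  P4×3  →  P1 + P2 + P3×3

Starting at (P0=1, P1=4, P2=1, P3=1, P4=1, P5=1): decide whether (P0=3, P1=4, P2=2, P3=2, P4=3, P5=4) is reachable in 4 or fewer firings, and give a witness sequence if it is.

YES — reachable via ⟨T3, T3, T4, T1⟩ (4 firings)

step 1: fire T3:  (P0=1, P1=4, P2=1, P3=1, P4=1, P5=1) → (P0=2, P1=3, P2=1, P3=1, P4=2, P5=1)
step 2: fire T3:  (P0=2, P1=3, P2=1, P3=1, P4=2, P5=1) → (P0=3, P1=2, P2=1, P3=1, P4=3, P5=1)
step 3: fire T4:  (P0=3, P1=2, P2=1, P3=1, P4=3, P5=1) → (P0=3, P1=3, P2=2, P3=4, P4=0, P5=1)
step 4: fire T1:  (P0=3, P1=3, P2=2, P3=4, P4=0, P5=1) → (P0=3, P1=4, P2=2, P3=2, P4=3, P5=4)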